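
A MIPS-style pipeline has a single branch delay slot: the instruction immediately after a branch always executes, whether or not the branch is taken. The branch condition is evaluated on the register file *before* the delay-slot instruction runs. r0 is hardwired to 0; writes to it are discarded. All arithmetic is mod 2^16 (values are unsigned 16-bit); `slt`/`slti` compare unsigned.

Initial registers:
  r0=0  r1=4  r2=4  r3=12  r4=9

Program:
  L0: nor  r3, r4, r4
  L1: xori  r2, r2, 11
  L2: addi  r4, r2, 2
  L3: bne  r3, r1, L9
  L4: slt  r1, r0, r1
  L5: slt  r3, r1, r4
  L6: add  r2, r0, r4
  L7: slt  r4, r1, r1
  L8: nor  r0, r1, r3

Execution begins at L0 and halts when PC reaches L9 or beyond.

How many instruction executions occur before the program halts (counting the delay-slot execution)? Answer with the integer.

PC=0  nor  r3, r4, r4        | r0=0 r1=4 r2=4 r3=65526 r4=9
PC=1  xori  r2, r2, 11       | r0=0 r1=4 r2=15 r3=65526 r4=9
PC=2  addi  r4, r2, 2        | r0=0 r1=4 r2=15 r3=65526 r4=17
PC=3  bne  r3, r1, L9        | r0=0 r1=4 r2=15 r3=65526 r4=17  [TAKEN]
PC=4  slt  r1, r0, r1        | r0=0 r1=1 r2=15 r3=65526 r4=17

5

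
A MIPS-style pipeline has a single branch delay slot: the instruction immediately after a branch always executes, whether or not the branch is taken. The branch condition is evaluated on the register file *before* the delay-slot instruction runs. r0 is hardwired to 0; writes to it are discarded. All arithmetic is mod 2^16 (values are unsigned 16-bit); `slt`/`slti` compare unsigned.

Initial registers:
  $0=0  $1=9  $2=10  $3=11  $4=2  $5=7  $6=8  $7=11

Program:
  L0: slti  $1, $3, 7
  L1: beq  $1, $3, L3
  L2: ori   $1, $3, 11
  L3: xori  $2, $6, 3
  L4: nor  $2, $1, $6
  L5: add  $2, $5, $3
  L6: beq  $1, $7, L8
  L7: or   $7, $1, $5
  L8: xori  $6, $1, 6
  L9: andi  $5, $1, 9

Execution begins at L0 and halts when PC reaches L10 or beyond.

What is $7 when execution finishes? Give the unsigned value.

15

  step pc=0: slti  $1, $3, 7  regs=(0,0,10,11,2,7,8,11)
  step pc=1: beq  $1, $3, L3  cond=F  regs=(0,0,10,11,2,7,8,11)
  step pc=2: ori   $1, $3, 11  regs=(0,11,10,11,2,7,8,11)
  step pc=3: xori  $2, $6, 3  regs=(0,11,11,11,2,7,8,11)
  step pc=4: nor  $2, $1, $6  regs=(0,11,65524,11,2,7,8,11)
  step pc=5: add  $2, $5, $3  regs=(0,11,18,11,2,7,8,11)
  step pc=6: beq  $1, $7, L8  cond=T  regs=(0,11,18,11,2,7,8,11)
  step pc=7: or   $7, $1, $5  regs=(0,11,18,11,2,7,8,15)
  step pc=8: xori  $6, $1, 6  regs=(0,11,18,11,2,7,13,15)
  step pc=9: andi  $5, $1, 9  regs=(0,11,18,11,2,9,13,15)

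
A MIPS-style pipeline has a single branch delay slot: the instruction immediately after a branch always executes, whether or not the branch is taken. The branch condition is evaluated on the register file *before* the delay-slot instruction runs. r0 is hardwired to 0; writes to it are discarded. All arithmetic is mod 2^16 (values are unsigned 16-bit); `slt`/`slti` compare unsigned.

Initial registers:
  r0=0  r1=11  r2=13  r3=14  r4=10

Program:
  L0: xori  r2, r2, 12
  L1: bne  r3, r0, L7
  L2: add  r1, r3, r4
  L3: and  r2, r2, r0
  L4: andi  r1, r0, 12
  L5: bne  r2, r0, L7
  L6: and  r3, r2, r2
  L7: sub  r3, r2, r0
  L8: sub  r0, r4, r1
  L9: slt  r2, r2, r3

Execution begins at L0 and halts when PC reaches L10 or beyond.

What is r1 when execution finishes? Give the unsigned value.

24

#0 xori  r2, r2, 12 ; 0/11/1/14/10
#1 bne  r3, r0, L7 ; 0/11/1/14/10 ; →target
#2 add  r1, r3, r4 ; 0/24/1/14/10
#7 sub  r3, r2, r0 ; 0/24/1/1/10
#8 sub  r0, r4, r1 ; 0/24/1/1/10
#9 slt  r2, r2, r3 ; 0/24/0/1/10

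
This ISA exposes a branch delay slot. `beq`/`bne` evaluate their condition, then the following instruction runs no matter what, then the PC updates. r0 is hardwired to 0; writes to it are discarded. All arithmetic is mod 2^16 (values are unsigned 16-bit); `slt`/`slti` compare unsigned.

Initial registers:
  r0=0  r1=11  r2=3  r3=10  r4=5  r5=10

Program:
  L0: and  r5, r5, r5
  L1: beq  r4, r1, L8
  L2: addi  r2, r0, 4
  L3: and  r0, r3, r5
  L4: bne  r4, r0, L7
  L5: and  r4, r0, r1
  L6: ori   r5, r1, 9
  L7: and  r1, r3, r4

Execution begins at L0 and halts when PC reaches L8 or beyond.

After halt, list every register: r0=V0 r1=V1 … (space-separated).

[0] and  r5, r5, r5  →  {r0:0, r1:11, r2:3, r3:10, r4:5, r5:10}
[1] beq  r4, r1, L8  →  {r0:0, r1:11, r2:3, r3:10, r4:5, r5:10}  ⟨branch fallthrough⟩
[2] addi  r2, r0, 4  →  {r0:0, r1:11, r2:4, r3:10, r4:5, r5:10}
[3] and  r0, r3, r5  →  {r0:0, r1:11, r2:4, r3:10, r4:5, r5:10}
[4] bne  r4, r0, L7  →  {r0:0, r1:11, r2:4, r3:10, r4:5, r5:10}  ⟨branch taken⟩
[5] and  r4, r0, r1  →  {r0:0, r1:11, r2:4, r3:10, r4:0, r5:10}
[7] and  r1, r3, r4  →  {r0:0, r1:0, r2:4, r3:10, r4:0, r5:10}

r0=0 r1=0 r2=4 r3=10 r4=0 r5=10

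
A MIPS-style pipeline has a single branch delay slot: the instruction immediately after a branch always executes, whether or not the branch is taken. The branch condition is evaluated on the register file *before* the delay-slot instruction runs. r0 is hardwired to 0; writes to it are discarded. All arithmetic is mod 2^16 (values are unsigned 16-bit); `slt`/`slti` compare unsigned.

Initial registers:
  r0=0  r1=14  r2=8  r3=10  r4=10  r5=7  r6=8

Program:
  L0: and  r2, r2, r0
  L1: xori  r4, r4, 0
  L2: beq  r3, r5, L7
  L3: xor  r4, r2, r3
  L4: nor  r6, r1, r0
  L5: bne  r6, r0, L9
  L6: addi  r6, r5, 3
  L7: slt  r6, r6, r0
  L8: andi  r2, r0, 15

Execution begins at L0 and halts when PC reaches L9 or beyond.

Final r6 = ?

10

#0 and  r2, r2, r0 ; 0/14/0/10/10/7/8
#1 xori  r4, r4, 0 ; 0/14/0/10/10/7/8
#2 beq  r3, r5, L7 ; 0/14/0/10/10/7/8 ; →fallthru
#3 xor  r4, r2, r3 ; 0/14/0/10/10/7/8
#4 nor  r6, r1, r0 ; 0/14/0/10/10/7/65521
#5 bne  r6, r0, L9 ; 0/14/0/10/10/7/65521 ; →target
#6 addi  r6, r5, 3 ; 0/14/0/10/10/7/10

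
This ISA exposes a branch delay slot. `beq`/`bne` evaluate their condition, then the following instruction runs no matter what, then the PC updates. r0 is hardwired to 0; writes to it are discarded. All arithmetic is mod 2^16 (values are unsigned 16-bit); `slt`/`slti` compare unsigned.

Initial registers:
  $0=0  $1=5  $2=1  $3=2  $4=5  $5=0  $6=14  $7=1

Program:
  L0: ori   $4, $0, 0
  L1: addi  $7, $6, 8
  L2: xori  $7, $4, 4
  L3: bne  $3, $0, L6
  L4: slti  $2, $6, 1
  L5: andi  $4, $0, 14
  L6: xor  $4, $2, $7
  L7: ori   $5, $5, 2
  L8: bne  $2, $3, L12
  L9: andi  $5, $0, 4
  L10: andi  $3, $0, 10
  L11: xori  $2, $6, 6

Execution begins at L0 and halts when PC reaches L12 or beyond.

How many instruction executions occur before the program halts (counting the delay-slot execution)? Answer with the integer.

9

#0 ori   $4, $0, 0 ; 0/5/1/2/0/0/14/1
#1 addi  $7, $6, 8 ; 0/5/1/2/0/0/14/22
#2 xori  $7, $4, 4 ; 0/5/1/2/0/0/14/4
#3 bne  $3, $0, L6 ; 0/5/1/2/0/0/14/4 ; →target
#4 slti  $2, $6, 1 ; 0/5/0/2/0/0/14/4
#6 xor  $4, $2, $7 ; 0/5/0/2/4/0/14/4
#7 ori   $5, $5, 2 ; 0/5/0/2/4/2/14/4
#8 bne  $2, $3, L12 ; 0/5/0/2/4/2/14/4 ; →target
#9 andi  $5, $0, 4 ; 0/5/0/2/4/0/14/4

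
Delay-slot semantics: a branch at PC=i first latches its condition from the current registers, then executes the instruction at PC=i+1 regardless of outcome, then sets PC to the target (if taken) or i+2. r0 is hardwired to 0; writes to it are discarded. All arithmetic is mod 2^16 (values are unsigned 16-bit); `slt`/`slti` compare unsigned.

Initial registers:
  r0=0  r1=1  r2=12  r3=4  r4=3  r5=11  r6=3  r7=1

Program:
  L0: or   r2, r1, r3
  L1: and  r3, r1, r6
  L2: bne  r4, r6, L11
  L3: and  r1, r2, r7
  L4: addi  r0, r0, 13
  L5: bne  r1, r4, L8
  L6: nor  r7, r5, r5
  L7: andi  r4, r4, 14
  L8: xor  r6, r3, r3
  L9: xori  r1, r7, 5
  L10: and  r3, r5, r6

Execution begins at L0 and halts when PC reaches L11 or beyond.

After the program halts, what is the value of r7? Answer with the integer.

  step pc=0: or   r2, r1, r3  regs=(0,1,5,4,3,11,3,1)
  step pc=1: and  r3, r1, r6  regs=(0,1,5,1,3,11,3,1)
  step pc=2: bne  r4, r6, L11  cond=F  regs=(0,1,5,1,3,11,3,1)
  step pc=3: and  r1, r2, r7  regs=(0,1,5,1,3,11,3,1)
  step pc=4: addi  r0, r0, 13  regs=(0,1,5,1,3,11,3,1)
  step pc=5: bne  r1, r4, L8  cond=T  regs=(0,1,5,1,3,11,3,1)
  step pc=6: nor  r7, r5, r5  regs=(0,1,5,1,3,11,3,65524)
  step pc=8: xor  r6, r3, r3  regs=(0,1,5,1,3,11,0,65524)
  step pc=9: xori  r1, r7, 5  regs=(0,65521,5,1,3,11,0,65524)
  step pc=10: and  r3, r5, r6  regs=(0,65521,5,0,3,11,0,65524)

65524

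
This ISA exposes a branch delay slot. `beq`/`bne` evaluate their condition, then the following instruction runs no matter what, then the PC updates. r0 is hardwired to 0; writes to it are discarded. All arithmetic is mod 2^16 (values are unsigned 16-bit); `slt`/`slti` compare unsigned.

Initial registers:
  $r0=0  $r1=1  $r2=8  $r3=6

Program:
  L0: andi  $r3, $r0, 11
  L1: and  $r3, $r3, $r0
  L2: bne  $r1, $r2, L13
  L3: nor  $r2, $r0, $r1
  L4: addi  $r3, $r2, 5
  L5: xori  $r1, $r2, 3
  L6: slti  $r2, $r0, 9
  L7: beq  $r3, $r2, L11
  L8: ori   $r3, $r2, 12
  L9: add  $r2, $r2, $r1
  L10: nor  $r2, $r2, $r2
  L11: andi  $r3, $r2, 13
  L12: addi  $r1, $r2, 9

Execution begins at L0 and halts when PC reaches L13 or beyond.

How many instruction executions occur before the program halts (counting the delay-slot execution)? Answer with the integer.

4

[0] andi  $r3, $r0, 11  →  {$r0:0, $r1:1, $r2:8, $r3:0}
[1] and  $r3, $r3, $r0  →  {$r0:0, $r1:1, $r2:8, $r3:0}
[2] bne  $r1, $r2, L13  →  {$r0:0, $r1:1, $r2:8, $r3:0}  ⟨branch taken⟩
[3] nor  $r2, $r0, $r1  →  {$r0:0, $r1:1, $r2:65534, $r3:0}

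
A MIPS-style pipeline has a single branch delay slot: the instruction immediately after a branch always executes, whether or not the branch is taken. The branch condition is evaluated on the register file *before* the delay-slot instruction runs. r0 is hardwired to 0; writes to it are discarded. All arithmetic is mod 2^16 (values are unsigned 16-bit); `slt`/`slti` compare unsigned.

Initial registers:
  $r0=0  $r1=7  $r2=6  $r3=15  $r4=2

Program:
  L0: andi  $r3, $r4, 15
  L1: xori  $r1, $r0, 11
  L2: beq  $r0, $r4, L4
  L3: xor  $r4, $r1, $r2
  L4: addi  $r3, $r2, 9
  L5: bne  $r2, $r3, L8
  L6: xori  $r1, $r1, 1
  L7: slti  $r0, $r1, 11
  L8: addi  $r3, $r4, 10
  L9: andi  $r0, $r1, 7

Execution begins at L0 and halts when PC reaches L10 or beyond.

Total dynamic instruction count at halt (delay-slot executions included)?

PC=0  andi  $r3, $r4, 15     | $r0=0 $r1=7 $r2=6 $r3=2 $r4=2
PC=1  xori  $r1, $r0, 11     | $r0=0 $r1=11 $r2=6 $r3=2 $r4=2
PC=2  beq  $r0, $r4, L4      | $r0=0 $r1=11 $r2=6 $r3=2 $r4=2  [not taken]
PC=3  xor  $r4, $r1, $r2     | $r0=0 $r1=11 $r2=6 $r3=2 $r4=13
PC=4  addi  $r3, $r2, 9      | $r0=0 $r1=11 $r2=6 $r3=15 $r4=13
PC=5  bne  $r2, $r3, L8      | $r0=0 $r1=11 $r2=6 $r3=15 $r4=13  [TAKEN]
PC=6  xori  $r1, $r1, 1      | $r0=0 $r1=10 $r2=6 $r3=15 $r4=13
PC=8  addi  $r3, $r4, 10     | $r0=0 $r1=10 $r2=6 $r3=23 $r4=13
PC=9  andi  $r0, $r1, 7      | $r0=0 $r1=10 $r2=6 $r3=23 $r4=13

9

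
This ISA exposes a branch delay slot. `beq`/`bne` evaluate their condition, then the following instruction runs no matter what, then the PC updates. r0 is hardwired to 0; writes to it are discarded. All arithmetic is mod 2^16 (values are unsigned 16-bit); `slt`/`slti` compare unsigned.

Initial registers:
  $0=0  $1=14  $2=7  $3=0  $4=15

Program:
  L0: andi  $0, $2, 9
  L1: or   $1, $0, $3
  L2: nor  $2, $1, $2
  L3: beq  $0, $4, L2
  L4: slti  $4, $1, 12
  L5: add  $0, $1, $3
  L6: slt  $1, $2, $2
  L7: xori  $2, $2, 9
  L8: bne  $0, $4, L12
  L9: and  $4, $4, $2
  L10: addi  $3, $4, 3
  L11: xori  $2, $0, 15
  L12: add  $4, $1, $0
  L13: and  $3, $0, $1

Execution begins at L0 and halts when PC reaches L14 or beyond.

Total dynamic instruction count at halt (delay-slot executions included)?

12

#0 andi  $0, $2, 9 ; 0/14/7/0/15
#1 or   $1, $0, $3 ; 0/0/7/0/15
#2 nor  $2, $1, $2 ; 0/0/65528/0/15
#3 beq  $0, $4, L2 ; 0/0/65528/0/15 ; →fallthru
#4 slti  $4, $1, 12 ; 0/0/65528/0/1
#5 add  $0, $1, $3 ; 0/0/65528/0/1
#6 slt  $1, $2, $2 ; 0/0/65528/0/1
#7 xori  $2, $2, 9 ; 0/0/65521/0/1
#8 bne  $0, $4, L12 ; 0/0/65521/0/1 ; →target
#9 and  $4, $4, $2 ; 0/0/65521/0/1
#12 add  $4, $1, $0 ; 0/0/65521/0/0
#13 and  $3, $0, $1 ; 0/0/65521/0/0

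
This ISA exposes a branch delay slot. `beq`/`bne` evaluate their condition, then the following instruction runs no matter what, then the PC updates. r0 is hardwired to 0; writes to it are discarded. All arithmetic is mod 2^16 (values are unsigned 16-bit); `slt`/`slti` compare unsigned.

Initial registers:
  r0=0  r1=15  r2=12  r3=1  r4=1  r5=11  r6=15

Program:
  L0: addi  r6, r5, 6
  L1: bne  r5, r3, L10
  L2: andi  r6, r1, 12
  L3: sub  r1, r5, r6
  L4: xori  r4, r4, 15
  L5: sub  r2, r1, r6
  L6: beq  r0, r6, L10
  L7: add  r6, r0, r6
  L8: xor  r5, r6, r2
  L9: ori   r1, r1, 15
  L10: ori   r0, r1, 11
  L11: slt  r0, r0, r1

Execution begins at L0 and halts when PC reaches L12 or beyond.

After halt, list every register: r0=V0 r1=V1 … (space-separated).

[0] addi  r6, r5, 6  →  {r0:0, r1:15, r2:12, r3:1, r4:1, r5:11, r6:17}
[1] bne  r5, r3, L10  →  {r0:0, r1:15, r2:12, r3:1, r4:1, r5:11, r6:17}  ⟨branch taken⟩
[2] andi  r6, r1, 12  →  {r0:0, r1:15, r2:12, r3:1, r4:1, r5:11, r6:12}
[10] ori   r0, r1, 11  →  {r0:0, r1:15, r2:12, r3:1, r4:1, r5:11, r6:12}
[11] slt  r0, r0, r1  →  {r0:0, r1:15, r2:12, r3:1, r4:1, r5:11, r6:12}

r0=0 r1=15 r2=12 r3=1 r4=1 r5=11 r6=12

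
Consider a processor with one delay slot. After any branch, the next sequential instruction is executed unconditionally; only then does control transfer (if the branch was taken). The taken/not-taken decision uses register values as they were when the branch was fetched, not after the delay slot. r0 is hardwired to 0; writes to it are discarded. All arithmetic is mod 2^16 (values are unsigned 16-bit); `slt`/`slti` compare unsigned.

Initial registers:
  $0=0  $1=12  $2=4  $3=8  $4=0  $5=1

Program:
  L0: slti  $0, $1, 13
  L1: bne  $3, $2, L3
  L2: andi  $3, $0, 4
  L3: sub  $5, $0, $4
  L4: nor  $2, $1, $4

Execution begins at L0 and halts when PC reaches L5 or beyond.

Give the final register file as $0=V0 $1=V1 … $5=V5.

$0=0 $1=12 $2=65523 $3=0 $4=0 $5=0

PC=0  slti  $0, $1, 13       | $0=0 $1=12 $2=4 $3=8 $4=0 $5=1
PC=1  bne  $3, $2, L3        | $0=0 $1=12 $2=4 $3=8 $4=0 $5=1  [TAKEN]
PC=2  andi  $3, $0, 4        | $0=0 $1=12 $2=4 $3=0 $4=0 $5=1
PC=3  sub  $5, $0, $4        | $0=0 $1=12 $2=4 $3=0 $4=0 $5=0
PC=4  nor  $2, $1, $4        | $0=0 $1=12 $2=65523 $3=0 $4=0 $5=0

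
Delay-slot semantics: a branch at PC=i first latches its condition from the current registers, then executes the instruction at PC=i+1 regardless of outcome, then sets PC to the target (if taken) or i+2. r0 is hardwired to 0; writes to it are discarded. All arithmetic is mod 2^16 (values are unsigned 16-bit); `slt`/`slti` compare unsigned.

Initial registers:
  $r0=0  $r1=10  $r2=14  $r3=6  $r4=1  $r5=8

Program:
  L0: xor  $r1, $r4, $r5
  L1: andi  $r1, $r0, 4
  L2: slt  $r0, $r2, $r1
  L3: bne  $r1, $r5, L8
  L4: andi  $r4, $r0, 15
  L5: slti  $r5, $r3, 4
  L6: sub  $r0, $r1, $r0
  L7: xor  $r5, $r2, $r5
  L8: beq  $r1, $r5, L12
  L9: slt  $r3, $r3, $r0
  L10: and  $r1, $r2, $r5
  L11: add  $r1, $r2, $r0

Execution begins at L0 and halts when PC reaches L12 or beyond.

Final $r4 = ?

0

  step pc=0: xor  $r1, $r4, $r5  regs=(0,9,14,6,1,8)
  step pc=1: andi  $r1, $r0, 4  regs=(0,0,14,6,1,8)
  step pc=2: slt  $r0, $r2, $r1  regs=(0,0,14,6,1,8)
  step pc=3: bne  $r1, $r5, L8  cond=T  regs=(0,0,14,6,1,8)
  step pc=4: andi  $r4, $r0, 15  regs=(0,0,14,6,0,8)
  step pc=8: beq  $r1, $r5, L12  cond=F  regs=(0,0,14,6,0,8)
  step pc=9: slt  $r3, $r3, $r0  regs=(0,0,14,0,0,8)
  step pc=10: and  $r1, $r2, $r5  regs=(0,8,14,0,0,8)
  step pc=11: add  $r1, $r2, $r0  regs=(0,14,14,0,0,8)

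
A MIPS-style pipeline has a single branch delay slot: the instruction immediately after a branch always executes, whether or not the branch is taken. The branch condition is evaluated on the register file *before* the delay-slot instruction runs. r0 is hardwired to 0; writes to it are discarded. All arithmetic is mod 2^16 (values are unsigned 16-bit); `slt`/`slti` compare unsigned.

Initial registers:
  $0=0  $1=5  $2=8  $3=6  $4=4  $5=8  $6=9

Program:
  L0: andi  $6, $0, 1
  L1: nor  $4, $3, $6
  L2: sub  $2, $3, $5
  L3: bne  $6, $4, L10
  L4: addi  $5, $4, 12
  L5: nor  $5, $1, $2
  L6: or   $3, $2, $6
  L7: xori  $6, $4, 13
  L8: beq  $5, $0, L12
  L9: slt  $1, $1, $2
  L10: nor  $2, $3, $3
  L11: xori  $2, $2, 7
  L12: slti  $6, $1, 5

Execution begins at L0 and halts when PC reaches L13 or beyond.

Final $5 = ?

#0 andi  $6, $0, 1 ; 0/5/8/6/4/8/0
#1 nor  $4, $3, $6 ; 0/5/8/6/65529/8/0
#2 sub  $2, $3, $5 ; 0/5/65534/6/65529/8/0
#3 bne  $6, $4, L10 ; 0/5/65534/6/65529/8/0 ; →target
#4 addi  $5, $4, 12 ; 0/5/65534/6/65529/5/0
#10 nor  $2, $3, $3 ; 0/5/65529/6/65529/5/0
#11 xori  $2, $2, 7 ; 0/5/65534/6/65529/5/0
#12 slti  $6, $1, 5 ; 0/5/65534/6/65529/5/0

5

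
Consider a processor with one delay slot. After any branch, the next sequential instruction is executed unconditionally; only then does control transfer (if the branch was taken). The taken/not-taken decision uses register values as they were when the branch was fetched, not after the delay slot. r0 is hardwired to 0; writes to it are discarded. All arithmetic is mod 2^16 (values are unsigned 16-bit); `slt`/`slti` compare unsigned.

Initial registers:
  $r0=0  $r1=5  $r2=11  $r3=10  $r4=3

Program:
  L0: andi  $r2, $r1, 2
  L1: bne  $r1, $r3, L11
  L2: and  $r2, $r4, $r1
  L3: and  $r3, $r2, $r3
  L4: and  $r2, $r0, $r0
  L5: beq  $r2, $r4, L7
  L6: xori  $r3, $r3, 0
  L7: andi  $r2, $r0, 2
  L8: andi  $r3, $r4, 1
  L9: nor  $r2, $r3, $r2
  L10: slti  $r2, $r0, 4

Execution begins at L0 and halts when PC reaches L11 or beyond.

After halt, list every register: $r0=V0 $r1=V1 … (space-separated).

[0] andi  $r2, $r1, 2  →  {$r0:0, $r1:5, $r2:0, $r3:10, $r4:3}
[1] bne  $r1, $r3, L11  →  {$r0:0, $r1:5, $r2:0, $r3:10, $r4:3}  ⟨branch taken⟩
[2] and  $r2, $r4, $r1  →  {$r0:0, $r1:5, $r2:1, $r3:10, $r4:3}

$r0=0 $r1=5 $r2=1 $r3=10 $r4=3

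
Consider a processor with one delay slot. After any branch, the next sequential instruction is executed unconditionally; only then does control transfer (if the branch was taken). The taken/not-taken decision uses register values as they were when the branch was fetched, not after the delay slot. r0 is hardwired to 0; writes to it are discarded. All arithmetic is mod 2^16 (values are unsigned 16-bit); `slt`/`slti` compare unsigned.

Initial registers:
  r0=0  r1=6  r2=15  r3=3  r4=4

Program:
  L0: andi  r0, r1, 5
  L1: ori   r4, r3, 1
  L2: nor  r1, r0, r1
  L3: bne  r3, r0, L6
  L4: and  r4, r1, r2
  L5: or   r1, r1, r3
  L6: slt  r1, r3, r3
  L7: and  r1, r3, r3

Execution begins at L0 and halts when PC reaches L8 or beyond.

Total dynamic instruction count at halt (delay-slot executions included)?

#0 andi  r0, r1, 5 ; 0/6/15/3/4
#1 ori   r4, r3, 1 ; 0/6/15/3/3
#2 nor  r1, r0, r1 ; 0/65529/15/3/3
#3 bne  r3, r0, L6 ; 0/65529/15/3/3 ; →target
#4 and  r4, r1, r2 ; 0/65529/15/3/9
#6 slt  r1, r3, r3 ; 0/0/15/3/9
#7 and  r1, r3, r3 ; 0/3/15/3/9

7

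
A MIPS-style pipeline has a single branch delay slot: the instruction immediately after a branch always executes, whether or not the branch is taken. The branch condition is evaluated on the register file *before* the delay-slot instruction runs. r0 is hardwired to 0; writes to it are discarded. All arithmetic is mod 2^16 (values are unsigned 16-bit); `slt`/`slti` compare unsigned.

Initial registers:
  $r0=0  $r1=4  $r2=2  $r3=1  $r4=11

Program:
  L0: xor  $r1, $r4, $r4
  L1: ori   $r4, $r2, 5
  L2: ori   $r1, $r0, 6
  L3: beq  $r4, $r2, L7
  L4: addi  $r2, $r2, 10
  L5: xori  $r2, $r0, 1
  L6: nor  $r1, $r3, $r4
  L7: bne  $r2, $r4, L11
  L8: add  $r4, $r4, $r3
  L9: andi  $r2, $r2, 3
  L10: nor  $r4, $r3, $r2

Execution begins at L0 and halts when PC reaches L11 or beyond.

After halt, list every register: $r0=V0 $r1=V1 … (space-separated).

$r0=0 $r1=65528 $r2=1 $r3=1 $r4=8

  step pc=0: xor  $r1, $r4, $r4  regs=(0,0,2,1,11)
  step pc=1: ori   $r4, $r2, 5  regs=(0,0,2,1,7)
  step pc=2: ori   $r1, $r0, 6  regs=(0,6,2,1,7)
  step pc=3: beq  $r4, $r2, L7  cond=F  regs=(0,6,2,1,7)
  step pc=4: addi  $r2, $r2, 10  regs=(0,6,12,1,7)
  step pc=5: xori  $r2, $r0, 1  regs=(0,6,1,1,7)
  step pc=6: nor  $r1, $r3, $r4  regs=(0,65528,1,1,7)
  step pc=7: bne  $r2, $r4, L11  cond=T  regs=(0,65528,1,1,7)
  step pc=8: add  $r4, $r4, $r3  regs=(0,65528,1,1,8)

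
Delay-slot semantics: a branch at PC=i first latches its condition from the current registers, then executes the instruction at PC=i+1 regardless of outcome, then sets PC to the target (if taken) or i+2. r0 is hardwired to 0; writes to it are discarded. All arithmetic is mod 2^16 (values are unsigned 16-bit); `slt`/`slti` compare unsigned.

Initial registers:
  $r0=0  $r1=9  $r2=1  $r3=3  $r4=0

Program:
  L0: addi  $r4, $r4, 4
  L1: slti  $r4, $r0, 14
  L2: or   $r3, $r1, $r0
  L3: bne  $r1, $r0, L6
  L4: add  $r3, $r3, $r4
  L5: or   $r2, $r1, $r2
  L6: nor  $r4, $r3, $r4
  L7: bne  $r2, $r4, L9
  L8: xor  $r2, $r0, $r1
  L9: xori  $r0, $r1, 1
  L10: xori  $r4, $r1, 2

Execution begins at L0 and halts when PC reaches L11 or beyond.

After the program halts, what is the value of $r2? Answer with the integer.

[0] addi  $r4, $r4, 4  →  {$r0:0, $r1:9, $r2:1, $r3:3, $r4:4}
[1] slti  $r4, $r0, 14  →  {$r0:0, $r1:9, $r2:1, $r3:3, $r4:1}
[2] or   $r3, $r1, $r0  →  {$r0:0, $r1:9, $r2:1, $r3:9, $r4:1}
[3] bne  $r1, $r0, L6  →  {$r0:0, $r1:9, $r2:1, $r3:9, $r4:1}  ⟨branch taken⟩
[4] add  $r3, $r3, $r4  →  {$r0:0, $r1:9, $r2:1, $r3:10, $r4:1}
[6] nor  $r4, $r3, $r4  →  {$r0:0, $r1:9, $r2:1, $r3:10, $r4:65524}
[7] bne  $r2, $r4, L9  →  {$r0:0, $r1:9, $r2:1, $r3:10, $r4:65524}  ⟨branch taken⟩
[8] xor  $r2, $r0, $r1  →  {$r0:0, $r1:9, $r2:9, $r3:10, $r4:65524}
[9] xori  $r0, $r1, 1  →  {$r0:0, $r1:9, $r2:9, $r3:10, $r4:65524}
[10] xori  $r4, $r1, 2  →  {$r0:0, $r1:9, $r2:9, $r3:10, $r4:11}

9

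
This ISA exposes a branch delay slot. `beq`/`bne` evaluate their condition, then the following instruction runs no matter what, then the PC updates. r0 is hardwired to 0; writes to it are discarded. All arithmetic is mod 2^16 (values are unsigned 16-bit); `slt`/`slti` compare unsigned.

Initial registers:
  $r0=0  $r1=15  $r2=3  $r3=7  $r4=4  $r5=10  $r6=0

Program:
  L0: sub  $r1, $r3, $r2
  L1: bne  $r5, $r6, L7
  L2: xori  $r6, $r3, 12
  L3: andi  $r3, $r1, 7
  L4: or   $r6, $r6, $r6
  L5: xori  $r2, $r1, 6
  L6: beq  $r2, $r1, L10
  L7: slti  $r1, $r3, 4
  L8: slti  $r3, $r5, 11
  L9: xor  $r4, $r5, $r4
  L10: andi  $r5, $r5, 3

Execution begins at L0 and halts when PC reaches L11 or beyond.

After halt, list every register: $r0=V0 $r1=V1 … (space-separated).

PC=0  sub  $r1, $r3, $r2     | $r0=0 $r1=4 $r2=3 $r3=7 $r4=4 $r5=10 $r6=0
PC=1  bne  $r5, $r6, L7      | $r0=0 $r1=4 $r2=3 $r3=7 $r4=4 $r5=10 $r6=0  [TAKEN]
PC=2  xori  $r6, $r3, 12     | $r0=0 $r1=4 $r2=3 $r3=7 $r4=4 $r5=10 $r6=11
PC=7  slti  $r1, $r3, 4      | $r0=0 $r1=0 $r2=3 $r3=7 $r4=4 $r5=10 $r6=11
PC=8  slti  $r3, $r5, 11     | $r0=0 $r1=0 $r2=3 $r3=1 $r4=4 $r5=10 $r6=11
PC=9  xor  $r4, $r5, $r4     | $r0=0 $r1=0 $r2=3 $r3=1 $r4=14 $r5=10 $r6=11
PC=10 andi  $r5, $r5, 3      | $r0=0 $r1=0 $r2=3 $r3=1 $r4=14 $r5=2 $r6=11

$r0=0 $r1=0 $r2=3 $r3=1 $r4=14 $r5=2 $r6=11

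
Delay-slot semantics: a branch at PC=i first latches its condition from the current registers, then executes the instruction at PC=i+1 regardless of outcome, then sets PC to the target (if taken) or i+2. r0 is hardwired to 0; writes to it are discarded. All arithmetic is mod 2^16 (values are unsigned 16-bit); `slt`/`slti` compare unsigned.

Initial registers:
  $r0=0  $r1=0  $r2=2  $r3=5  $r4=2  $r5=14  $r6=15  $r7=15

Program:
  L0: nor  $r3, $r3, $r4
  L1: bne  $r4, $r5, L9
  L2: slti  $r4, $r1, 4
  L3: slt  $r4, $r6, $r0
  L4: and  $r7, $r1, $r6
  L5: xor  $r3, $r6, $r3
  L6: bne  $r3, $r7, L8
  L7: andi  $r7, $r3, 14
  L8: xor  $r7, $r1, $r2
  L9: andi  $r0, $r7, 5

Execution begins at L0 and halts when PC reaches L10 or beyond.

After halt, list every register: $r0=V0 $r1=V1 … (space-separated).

#0 nor  $r3, $r3, $r4 ; 0/0/2/65528/2/14/15/15
#1 bne  $r4, $r5, L9 ; 0/0/2/65528/2/14/15/15 ; →target
#2 slti  $r4, $r1, 4 ; 0/0/2/65528/1/14/15/15
#9 andi  $r0, $r7, 5 ; 0/0/2/65528/1/14/15/15

$r0=0 $r1=0 $r2=2 $r3=65528 $r4=1 $r5=14 $r6=15 $r7=15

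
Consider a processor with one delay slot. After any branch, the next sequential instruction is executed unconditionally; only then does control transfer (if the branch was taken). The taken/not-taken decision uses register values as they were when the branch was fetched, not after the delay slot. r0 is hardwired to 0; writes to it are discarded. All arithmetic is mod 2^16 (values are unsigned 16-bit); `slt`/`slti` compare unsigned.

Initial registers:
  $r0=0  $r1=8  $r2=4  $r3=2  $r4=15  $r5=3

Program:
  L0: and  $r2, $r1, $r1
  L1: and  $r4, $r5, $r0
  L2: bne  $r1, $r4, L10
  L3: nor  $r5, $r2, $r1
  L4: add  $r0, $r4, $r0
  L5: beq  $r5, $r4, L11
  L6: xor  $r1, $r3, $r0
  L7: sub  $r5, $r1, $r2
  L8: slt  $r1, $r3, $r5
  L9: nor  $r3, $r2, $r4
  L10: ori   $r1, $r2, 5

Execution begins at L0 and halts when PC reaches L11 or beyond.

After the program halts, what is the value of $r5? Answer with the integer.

[0] and  $r2, $r1, $r1  →  {$r0:0, $r1:8, $r2:8, $r3:2, $r4:15, $r5:3}
[1] and  $r4, $r5, $r0  →  {$r0:0, $r1:8, $r2:8, $r3:2, $r4:0, $r5:3}
[2] bne  $r1, $r4, L10  →  {$r0:0, $r1:8, $r2:8, $r3:2, $r4:0, $r5:3}  ⟨branch taken⟩
[3] nor  $r5, $r2, $r1  →  {$r0:0, $r1:8, $r2:8, $r3:2, $r4:0, $r5:65527}
[10] ori   $r1, $r2, 5  →  {$r0:0, $r1:13, $r2:8, $r3:2, $r4:0, $r5:65527}

65527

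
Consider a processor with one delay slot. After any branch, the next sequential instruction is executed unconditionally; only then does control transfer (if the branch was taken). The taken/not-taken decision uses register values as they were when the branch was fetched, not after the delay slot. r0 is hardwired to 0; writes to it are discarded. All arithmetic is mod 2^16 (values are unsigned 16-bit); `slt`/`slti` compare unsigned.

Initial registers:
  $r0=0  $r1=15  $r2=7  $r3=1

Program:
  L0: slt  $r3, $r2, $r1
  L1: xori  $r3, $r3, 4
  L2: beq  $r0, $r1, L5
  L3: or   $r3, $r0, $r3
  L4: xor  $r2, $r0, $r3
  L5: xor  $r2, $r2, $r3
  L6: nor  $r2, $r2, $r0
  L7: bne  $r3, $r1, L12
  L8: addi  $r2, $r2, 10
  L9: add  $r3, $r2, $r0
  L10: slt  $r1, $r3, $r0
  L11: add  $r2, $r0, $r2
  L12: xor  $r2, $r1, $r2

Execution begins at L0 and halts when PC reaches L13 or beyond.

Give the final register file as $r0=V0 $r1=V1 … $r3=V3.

  step pc=0: slt  $r3, $r2, $r1  regs=(0,15,7,1)
  step pc=1: xori  $r3, $r3, 4  regs=(0,15,7,5)
  step pc=2: beq  $r0, $r1, L5  cond=F  regs=(0,15,7,5)
  step pc=3: or   $r3, $r0, $r3  regs=(0,15,7,5)
  step pc=4: xor  $r2, $r0, $r3  regs=(0,15,5,5)
  step pc=5: xor  $r2, $r2, $r3  regs=(0,15,0,5)
  step pc=6: nor  $r2, $r2, $r0  regs=(0,15,65535,5)
  step pc=7: bne  $r3, $r1, L12  cond=T  regs=(0,15,65535,5)
  step pc=8: addi  $r2, $r2, 10  regs=(0,15,9,5)
  step pc=12: xor  $r2, $r1, $r2  regs=(0,15,6,5)

$r0=0 $r1=15 $r2=6 $r3=5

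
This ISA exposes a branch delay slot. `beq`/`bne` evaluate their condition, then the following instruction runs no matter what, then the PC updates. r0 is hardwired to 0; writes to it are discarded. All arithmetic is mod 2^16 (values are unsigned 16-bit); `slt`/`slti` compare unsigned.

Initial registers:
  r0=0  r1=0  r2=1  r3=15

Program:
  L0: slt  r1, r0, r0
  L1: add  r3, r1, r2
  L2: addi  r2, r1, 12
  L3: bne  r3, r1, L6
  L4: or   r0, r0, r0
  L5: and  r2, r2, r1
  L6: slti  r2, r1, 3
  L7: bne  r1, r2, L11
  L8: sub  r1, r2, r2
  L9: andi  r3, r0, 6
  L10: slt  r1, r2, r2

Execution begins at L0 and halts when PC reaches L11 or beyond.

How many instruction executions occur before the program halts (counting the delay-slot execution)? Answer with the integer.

8

#0 slt  r1, r0, r0 ; 0/0/1/15
#1 add  r3, r1, r2 ; 0/0/1/1
#2 addi  r2, r1, 12 ; 0/0/12/1
#3 bne  r3, r1, L6 ; 0/0/12/1 ; →target
#4 or   r0, r0, r0 ; 0/0/12/1
#6 slti  r2, r1, 3 ; 0/0/1/1
#7 bne  r1, r2, L11 ; 0/0/1/1 ; →target
#8 sub  r1, r2, r2 ; 0/0/1/1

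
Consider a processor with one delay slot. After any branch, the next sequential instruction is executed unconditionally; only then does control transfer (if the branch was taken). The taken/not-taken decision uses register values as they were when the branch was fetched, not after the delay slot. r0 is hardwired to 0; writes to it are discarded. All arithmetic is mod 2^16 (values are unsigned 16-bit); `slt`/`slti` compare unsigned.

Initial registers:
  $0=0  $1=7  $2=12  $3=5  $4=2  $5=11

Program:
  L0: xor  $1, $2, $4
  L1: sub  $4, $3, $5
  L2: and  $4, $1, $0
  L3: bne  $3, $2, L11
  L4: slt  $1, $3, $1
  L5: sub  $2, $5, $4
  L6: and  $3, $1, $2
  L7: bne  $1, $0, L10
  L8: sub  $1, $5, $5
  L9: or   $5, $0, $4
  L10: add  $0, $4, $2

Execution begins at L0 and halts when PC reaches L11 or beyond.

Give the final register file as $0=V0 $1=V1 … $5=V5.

$0=0 $1=1 $2=12 $3=5 $4=0 $5=11

[0] xor  $1, $2, $4  →  {$0:0, $1:14, $2:12, $3:5, $4:2, $5:11}
[1] sub  $4, $3, $5  →  {$0:0, $1:14, $2:12, $3:5, $4:65530, $5:11}
[2] and  $4, $1, $0  →  {$0:0, $1:14, $2:12, $3:5, $4:0, $5:11}
[3] bne  $3, $2, L11  →  {$0:0, $1:14, $2:12, $3:5, $4:0, $5:11}  ⟨branch taken⟩
[4] slt  $1, $3, $1  →  {$0:0, $1:1, $2:12, $3:5, $4:0, $5:11}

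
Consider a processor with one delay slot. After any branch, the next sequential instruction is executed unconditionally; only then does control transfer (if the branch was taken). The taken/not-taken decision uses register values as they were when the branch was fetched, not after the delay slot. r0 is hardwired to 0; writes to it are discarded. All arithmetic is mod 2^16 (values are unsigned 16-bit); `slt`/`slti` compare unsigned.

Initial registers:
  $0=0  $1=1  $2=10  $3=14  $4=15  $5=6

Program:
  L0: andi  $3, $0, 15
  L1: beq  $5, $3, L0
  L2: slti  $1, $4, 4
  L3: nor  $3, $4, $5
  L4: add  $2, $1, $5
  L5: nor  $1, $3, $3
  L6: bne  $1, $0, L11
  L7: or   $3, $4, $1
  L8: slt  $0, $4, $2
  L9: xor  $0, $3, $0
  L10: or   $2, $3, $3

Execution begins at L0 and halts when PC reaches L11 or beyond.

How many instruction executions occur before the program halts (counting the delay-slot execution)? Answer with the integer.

8

#0 andi  $3, $0, 15 ; 0/1/10/0/15/6
#1 beq  $5, $3, L0 ; 0/1/10/0/15/6 ; →fallthru
#2 slti  $1, $4, 4 ; 0/0/10/0/15/6
#3 nor  $3, $4, $5 ; 0/0/10/65520/15/6
#4 add  $2, $1, $5 ; 0/0/6/65520/15/6
#5 nor  $1, $3, $3 ; 0/15/6/65520/15/6
#6 bne  $1, $0, L11 ; 0/15/6/65520/15/6 ; →target
#7 or   $3, $4, $1 ; 0/15/6/15/15/6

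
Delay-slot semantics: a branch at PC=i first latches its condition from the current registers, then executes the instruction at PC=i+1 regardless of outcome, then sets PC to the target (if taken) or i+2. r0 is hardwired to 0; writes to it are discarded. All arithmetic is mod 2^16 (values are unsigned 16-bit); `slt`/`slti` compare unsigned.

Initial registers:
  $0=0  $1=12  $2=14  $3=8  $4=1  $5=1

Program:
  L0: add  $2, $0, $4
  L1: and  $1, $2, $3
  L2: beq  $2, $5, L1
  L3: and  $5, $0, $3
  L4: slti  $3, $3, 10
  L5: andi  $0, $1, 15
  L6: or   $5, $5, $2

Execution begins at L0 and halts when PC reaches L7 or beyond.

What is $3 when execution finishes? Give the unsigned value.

[0] add  $2, $0, $4  →  {$0:0, $1:12, $2:1, $3:8, $4:1, $5:1}
[1] and  $1, $2, $3  →  {$0:0, $1:0, $2:1, $3:8, $4:1, $5:1}
[2] beq  $2, $5, L1  →  {$0:0, $1:0, $2:1, $3:8, $4:1, $5:1}  ⟨branch taken⟩
[3] and  $5, $0, $3  →  {$0:0, $1:0, $2:1, $3:8, $4:1, $5:0}
[1] and  $1, $2, $3  →  {$0:0, $1:0, $2:1, $3:8, $4:1, $5:0}
[2] beq  $2, $5, L1  →  {$0:0, $1:0, $2:1, $3:8, $4:1, $5:0}  ⟨branch fallthrough⟩
[3] and  $5, $0, $3  →  {$0:0, $1:0, $2:1, $3:8, $4:1, $5:0}
[4] slti  $3, $3, 10  →  {$0:0, $1:0, $2:1, $3:1, $4:1, $5:0}
[5] andi  $0, $1, 15  →  {$0:0, $1:0, $2:1, $3:1, $4:1, $5:0}
[6] or   $5, $5, $2  →  {$0:0, $1:0, $2:1, $3:1, $4:1, $5:1}

1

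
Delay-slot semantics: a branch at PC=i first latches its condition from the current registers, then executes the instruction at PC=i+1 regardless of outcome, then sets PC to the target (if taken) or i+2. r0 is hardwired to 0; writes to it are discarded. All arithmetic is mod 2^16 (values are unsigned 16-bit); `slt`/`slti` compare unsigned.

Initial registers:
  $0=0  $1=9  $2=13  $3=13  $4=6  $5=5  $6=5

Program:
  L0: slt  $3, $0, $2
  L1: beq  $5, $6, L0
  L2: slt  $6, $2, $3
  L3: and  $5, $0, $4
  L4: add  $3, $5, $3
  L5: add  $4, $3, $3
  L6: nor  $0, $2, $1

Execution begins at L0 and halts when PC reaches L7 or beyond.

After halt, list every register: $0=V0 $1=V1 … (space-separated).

PC=0  slt  $3, $0, $2        | $0=0 $1=9 $2=13 $3=1 $4=6 $5=5 $6=5
PC=1  beq  $5, $6, L0        | $0=0 $1=9 $2=13 $3=1 $4=6 $5=5 $6=5  [TAKEN]
PC=2  slt  $6, $2, $3        | $0=0 $1=9 $2=13 $3=1 $4=6 $5=5 $6=0
PC=0  slt  $3, $0, $2        | $0=0 $1=9 $2=13 $3=1 $4=6 $5=5 $6=0
PC=1  beq  $5, $6, L0        | $0=0 $1=9 $2=13 $3=1 $4=6 $5=5 $6=0  [not taken]
PC=2  slt  $6, $2, $3        | $0=0 $1=9 $2=13 $3=1 $4=6 $5=5 $6=0
PC=3  and  $5, $0, $4        | $0=0 $1=9 $2=13 $3=1 $4=6 $5=0 $6=0
PC=4  add  $3, $5, $3        | $0=0 $1=9 $2=13 $3=1 $4=6 $5=0 $6=0
PC=5  add  $4, $3, $3        | $0=0 $1=9 $2=13 $3=1 $4=2 $5=0 $6=0
PC=6  nor  $0, $2, $1        | $0=0 $1=9 $2=13 $3=1 $4=2 $5=0 $6=0

$0=0 $1=9 $2=13 $3=1 $4=2 $5=0 $6=0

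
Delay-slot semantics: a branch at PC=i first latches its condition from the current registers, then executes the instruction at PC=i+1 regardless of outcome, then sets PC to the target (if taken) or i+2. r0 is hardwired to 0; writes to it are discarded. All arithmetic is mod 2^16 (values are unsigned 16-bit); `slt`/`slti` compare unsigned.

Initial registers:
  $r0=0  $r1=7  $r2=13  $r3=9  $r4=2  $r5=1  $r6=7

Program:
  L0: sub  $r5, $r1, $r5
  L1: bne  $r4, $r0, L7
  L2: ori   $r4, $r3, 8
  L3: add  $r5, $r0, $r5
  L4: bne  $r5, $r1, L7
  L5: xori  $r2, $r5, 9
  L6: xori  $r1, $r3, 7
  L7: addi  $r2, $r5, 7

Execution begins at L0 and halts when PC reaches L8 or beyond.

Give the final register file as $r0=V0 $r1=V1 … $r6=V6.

PC=0  sub  $r5, $r1, $r5     | $r0=0 $r1=7 $r2=13 $r3=9 $r4=2 $r5=6 $r6=7
PC=1  bne  $r4, $r0, L7      | $r0=0 $r1=7 $r2=13 $r3=9 $r4=2 $r5=6 $r6=7  [TAKEN]
PC=2  ori   $r4, $r3, 8      | $r0=0 $r1=7 $r2=13 $r3=9 $r4=9 $r5=6 $r6=7
PC=7  addi  $r2, $r5, 7      | $r0=0 $r1=7 $r2=13 $r3=9 $r4=9 $r5=6 $r6=7

$r0=0 $r1=7 $r2=13 $r3=9 $r4=9 $r5=6 $r6=7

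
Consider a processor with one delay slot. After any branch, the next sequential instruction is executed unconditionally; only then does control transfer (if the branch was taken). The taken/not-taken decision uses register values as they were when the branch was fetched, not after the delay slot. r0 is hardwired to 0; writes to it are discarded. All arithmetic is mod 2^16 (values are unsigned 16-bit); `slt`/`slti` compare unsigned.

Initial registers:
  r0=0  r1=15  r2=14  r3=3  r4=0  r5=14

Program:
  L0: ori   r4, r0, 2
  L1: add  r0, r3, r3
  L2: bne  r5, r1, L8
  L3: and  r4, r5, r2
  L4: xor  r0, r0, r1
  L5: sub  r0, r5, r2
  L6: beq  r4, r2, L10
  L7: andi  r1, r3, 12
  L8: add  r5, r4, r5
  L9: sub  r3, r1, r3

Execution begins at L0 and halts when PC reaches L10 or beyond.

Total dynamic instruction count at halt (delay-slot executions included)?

6

#0 ori   r4, r0, 2 ; 0/15/14/3/2/14
#1 add  r0, r3, r3 ; 0/15/14/3/2/14
#2 bne  r5, r1, L8 ; 0/15/14/3/2/14 ; →target
#3 and  r4, r5, r2 ; 0/15/14/3/14/14
#8 add  r5, r4, r5 ; 0/15/14/3/14/28
#9 sub  r3, r1, r3 ; 0/15/14/12/14/28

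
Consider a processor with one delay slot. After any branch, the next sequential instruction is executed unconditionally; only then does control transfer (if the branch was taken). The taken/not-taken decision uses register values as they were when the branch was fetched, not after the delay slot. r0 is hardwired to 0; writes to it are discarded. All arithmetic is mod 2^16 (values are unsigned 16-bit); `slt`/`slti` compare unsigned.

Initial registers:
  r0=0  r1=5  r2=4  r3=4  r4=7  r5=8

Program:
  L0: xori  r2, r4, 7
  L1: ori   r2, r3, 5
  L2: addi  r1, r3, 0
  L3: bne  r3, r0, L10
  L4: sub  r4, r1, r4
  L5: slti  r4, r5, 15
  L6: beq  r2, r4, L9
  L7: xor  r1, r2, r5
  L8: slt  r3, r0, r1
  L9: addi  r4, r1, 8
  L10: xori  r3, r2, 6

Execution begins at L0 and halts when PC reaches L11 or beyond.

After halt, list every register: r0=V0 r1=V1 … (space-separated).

[0] xori  r2, r4, 7  →  {r0:0, r1:5, r2:0, r3:4, r4:7, r5:8}
[1] ori   r2, r3, 5  →  {r0:0, r1:5, r2:5, r3:4, r4:7, r5:8}
[2] addi  r1, r3, 0  →  {r0:0, r1:4, r2:5, r3:4, r4:7, r5:8}
[3] bne  r3, r0, L10  →  {r0:0, r1:4, r2:5, r3:4, r4:7, r5:8}  ⟨branch taken⟩
[4] sub  r4, r1, r4  →  {r0:0, r1:4, r2:5, r3:4, r4:65533, r5:8}
[10] xori  r3, r2, 6  →  {r0:0, r1:4, r2:5, r3:3, r4:65533, r5:8}

r0=0 r1=4 r2=5 r3=3 r4=65533 r5=8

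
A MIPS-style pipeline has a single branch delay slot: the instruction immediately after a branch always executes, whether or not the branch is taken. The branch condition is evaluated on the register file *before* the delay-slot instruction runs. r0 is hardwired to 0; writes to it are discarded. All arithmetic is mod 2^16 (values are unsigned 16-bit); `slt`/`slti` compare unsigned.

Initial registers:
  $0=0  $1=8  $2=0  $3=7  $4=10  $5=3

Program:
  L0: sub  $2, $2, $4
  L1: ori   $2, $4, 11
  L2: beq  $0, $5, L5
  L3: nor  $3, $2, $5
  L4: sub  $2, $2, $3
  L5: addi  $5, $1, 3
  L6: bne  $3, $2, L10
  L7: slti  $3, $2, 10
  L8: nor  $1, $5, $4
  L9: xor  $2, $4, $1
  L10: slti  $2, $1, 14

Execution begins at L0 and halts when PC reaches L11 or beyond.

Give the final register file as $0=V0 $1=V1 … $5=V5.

[0] sub  $2, $2, $4  →  {$0:0, $1:8, $2:65526, $3:7, $4:10, $5:3}
[1] ori   $2, $4, 11  →  {$0:0, $1:8, $2:11, $3:7, $4:10, $5:3}
[2] beq  $0, $5, L5  →  {$0:0, $1:8, $2:11, $3:7, $4:10, $5:3}  ⟨branch fallthrough⟩
[3] nor  $3, $2, $5  →  {$0:0, $1:8, $2:11, $3:65524, $4:10, $5:3}
[4] sub  $2, $2, $3  →  {$0:0, $1:8, $2:23, $3:65524, $4:10, $5:3}
[5] addi  $5, $1, 3  →  {$0:0, $1:8, $2:23, $3:65524, $4:10, $5:11}
[6] bne  $3, $2, L10  →  {$0:0, $1:8, $2:23, $3:65524, $4:10, $5:11}  ⟨branch taken⟩
[7] slti  $3, $2, 10  →  {$0:0, $1:8, $2:23, $3:0, $4:10, $5:11}
[10] slti  $2, $1, 14  →  {$0:0, $1:8, $2:1, $3:0, $4:10, $5:11}

$0=0 $1=8 $2=1 $3=0 $4=10 $5=11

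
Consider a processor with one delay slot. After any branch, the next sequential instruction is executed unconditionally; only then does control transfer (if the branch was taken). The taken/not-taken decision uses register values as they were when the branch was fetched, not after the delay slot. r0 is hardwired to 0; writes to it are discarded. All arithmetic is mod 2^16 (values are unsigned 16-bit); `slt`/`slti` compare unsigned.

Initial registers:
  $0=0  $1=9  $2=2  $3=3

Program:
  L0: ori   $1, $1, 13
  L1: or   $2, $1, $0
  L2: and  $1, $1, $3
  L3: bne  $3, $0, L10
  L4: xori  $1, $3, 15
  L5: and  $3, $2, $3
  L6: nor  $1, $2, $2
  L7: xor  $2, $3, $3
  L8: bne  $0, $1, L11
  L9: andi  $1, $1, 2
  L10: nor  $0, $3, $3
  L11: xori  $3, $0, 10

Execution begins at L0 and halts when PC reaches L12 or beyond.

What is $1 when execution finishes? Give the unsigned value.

#0 ori   $1, $1, 13 ; 0/13/2/3
#1 or   $2, $1, $0 ; 0/13/13/3
#2 and  $1, $1, $3 ; 0/1/13/3
#3 bne  $3, $0, L10 ; 0/1/13/3 ; →target
#4 xori  $1, $3, 15 ; 0/12/13/3
#10 nor  $0, $3, $3 ; 0/12/13/3
#11 xori  $3, $0, 10 ; 0/12/13/10

12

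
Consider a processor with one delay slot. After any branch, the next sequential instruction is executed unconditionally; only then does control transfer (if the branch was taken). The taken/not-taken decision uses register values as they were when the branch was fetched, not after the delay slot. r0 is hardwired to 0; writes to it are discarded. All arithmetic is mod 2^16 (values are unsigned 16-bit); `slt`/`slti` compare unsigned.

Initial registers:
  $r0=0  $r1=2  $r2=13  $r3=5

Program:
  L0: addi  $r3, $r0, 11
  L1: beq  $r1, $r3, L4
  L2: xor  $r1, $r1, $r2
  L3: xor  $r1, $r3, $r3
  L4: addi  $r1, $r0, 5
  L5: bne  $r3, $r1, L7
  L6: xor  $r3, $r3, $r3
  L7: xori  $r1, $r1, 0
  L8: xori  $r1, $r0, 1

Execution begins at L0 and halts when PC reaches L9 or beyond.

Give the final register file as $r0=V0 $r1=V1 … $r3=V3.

$r0=0 $r1=1 $r2=13 $r3=0

PC=0  addi  $r3, $r0, 11     | $r0=0 $r1=2 $r2=13 $r3=11
PC=1  beq  $r1, $r3, L4      | $r0=0 $r1=2 $r2=13 $r3=11  [not taken]
PC=2  xor  $r1, $r1, $r2     | $r0=0 $r1=15 $r2=13 $r3=11
PC=3  xor  $r1, $r3, $r3     | $r0=0 $r1=0 $r2=13 $r3=11
PC=4  addi  $r1, $r0, 5      | $r0=0 $r1=5 $r2=13 $r3=11
PC=5  bne  $r3, $r1, L7      | $r0=0 $r1=5 $r2=13 $r3=11  [TAKEN]
PC=6  xor  $r3, $r3, $r3     | $r0=0 $r1=5 $r2=13 $r3=0
PC=7  xori  $r1, $r1, 0      | $r0=0 $r1=5 $r2=13 $r3=0
PC=8  xori  $r1, $r0, 1      | $r0=0 $r1=1 $r2=13 $r3=0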